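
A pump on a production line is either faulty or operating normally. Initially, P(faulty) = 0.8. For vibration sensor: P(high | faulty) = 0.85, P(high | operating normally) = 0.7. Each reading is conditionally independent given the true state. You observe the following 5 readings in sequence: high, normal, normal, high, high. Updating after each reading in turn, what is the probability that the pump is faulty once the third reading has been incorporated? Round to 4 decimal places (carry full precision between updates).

0.5484

After 'high': P(faulty) = 0.85·0.8000 / (0.85·0.8000 + 0.7·0.2000) ≈ 0.8293
After 'normal': P(faulty) = 0.15·0.8293 / (0.15·0.8293 + 0.3·0.1707) ≈ 0.7083
After 'normal': P(faulty) = 0.15·0.7083 / (0.15·0.7083 + 0.3·0.2917) ≈ 0.5484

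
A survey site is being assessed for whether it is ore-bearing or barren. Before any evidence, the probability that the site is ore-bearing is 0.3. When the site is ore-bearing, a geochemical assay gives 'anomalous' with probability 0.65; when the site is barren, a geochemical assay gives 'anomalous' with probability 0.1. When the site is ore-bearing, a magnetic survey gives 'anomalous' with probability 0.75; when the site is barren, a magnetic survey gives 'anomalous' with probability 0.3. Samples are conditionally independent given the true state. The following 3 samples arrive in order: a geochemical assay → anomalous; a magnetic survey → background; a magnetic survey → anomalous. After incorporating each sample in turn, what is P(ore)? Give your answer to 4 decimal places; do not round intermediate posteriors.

After a geochemical assay='anomalous': P(ore) = 0.65·0.3000 / (0.65·0.3000 + 0.1·0.7000) ≈ 0.7358
After a magnetic survey='background': P(ore) = 0.25·0.7358 / (0.25·0.7358 + 0.7·0.2642) ≈ 0.4987
After a magnetic survey='anomalous': P(ore) = 0.75·0.4987 / (0.75·0.4987 + 0.3·0.5013) ≈ 0.7132

0.7132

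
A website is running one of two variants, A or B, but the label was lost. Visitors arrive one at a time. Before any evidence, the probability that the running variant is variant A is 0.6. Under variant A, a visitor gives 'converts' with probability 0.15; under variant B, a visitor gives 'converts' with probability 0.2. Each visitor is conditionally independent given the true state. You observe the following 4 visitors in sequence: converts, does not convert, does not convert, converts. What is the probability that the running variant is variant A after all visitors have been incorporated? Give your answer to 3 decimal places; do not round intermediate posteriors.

After 'converts': P(A) = 0.15·0.6000 / (0.15·0.6000 + 0.2·0.4000) ≈ 0.5294
After 'does not convert': P(A) = 0.85·0.5294 / (0.85·0.5294 + 0.8·0.4706) ≈ 0.5445
After 'does not convert': P(A) = 0.85·0.5445 / (0.85·0.5445 + 0.8·0.4555) ≈ 0.5595
After 'converts': P(A) = 0.15·0.5595 / (0.15·0.5595 + 0.2·0.4405) ≈ 0.4878

0.488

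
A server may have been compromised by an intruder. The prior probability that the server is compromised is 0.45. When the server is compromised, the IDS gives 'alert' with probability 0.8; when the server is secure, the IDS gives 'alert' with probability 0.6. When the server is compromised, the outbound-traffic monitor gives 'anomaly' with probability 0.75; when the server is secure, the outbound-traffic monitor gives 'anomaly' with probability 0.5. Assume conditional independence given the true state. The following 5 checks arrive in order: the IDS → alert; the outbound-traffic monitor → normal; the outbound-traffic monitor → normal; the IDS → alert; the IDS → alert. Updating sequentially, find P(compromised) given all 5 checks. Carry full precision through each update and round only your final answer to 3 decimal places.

After the IDS='alert': P(compromised) = 0.8·0.4500 / (0.8·0.4500 + 0.6·0.5500) ≈ 0.5217
After the outbound-traffic monitor='normal': P(compromised) = 0.25·0.5217 / (0.25·0.5217 + 0.5·0.4783) ≈ 0.3529
After the outbound-traffic monitor='normal': P(compromised) = 0.25·0.3529 / (0.25·0.3529 + 0.5·0.6471) ≈ 0.2143
After the IDS='alert': P(compromised) = 0.8·0.2143 / (0.8·0.2143 + 0.6·0.7857) ≈ 0.2667
After the IDS='alert': P(compromised) = 0.8·0.2667 / (0.8·0.2667 + 0.6·0.7333) ≈ 0.3265

0.327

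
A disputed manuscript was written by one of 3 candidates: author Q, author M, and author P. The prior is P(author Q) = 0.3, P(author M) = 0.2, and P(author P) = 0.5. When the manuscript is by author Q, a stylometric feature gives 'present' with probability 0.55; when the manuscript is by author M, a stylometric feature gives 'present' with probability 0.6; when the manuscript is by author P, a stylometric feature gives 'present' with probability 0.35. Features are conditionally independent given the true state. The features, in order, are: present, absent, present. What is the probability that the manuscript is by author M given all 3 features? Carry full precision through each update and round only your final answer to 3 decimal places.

0.263

After 'present': normaliser = 0.55·0.3000 + 0.6·0.2000 + 0.35·0.5000; P(author Q) ≈ 0.3587, P(author M) ≈ 0.2609, P(author P) ≈ 0.3804
After 'absent': normaliser = 0.45·0.3587 + 0.4·0.2609 + 0.65·0.3804; P(author Q) ≈ 0.3146, P(author M) ≈ 0.2034, P(author P) ≈ 0.4820
After 'present': normaliser = 0.55·0.3146 + 0.6·0.2034 + 0.35·0.4820; P(author Q) ≈ 0.3731, P(author M) ≈ 0.2631, P(author P) ≈ 0.3638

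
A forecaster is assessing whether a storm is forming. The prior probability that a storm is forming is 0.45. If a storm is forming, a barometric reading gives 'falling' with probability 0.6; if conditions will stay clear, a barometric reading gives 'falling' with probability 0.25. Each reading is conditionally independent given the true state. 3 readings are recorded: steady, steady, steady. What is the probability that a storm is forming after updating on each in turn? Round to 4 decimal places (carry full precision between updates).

0.1104

After 'steady': P(storm) = 0.4·0.4500 / (0.4·0.4500 + 0.75·0.5500) ≈ 0.3038
After 'steady': P(storm) = 0.4·0.3038 / (0.4·0.3038 + 0.75·0.6962) ≈ 0.1888
After 'steady': P(storm) = 0.4·0.1888 / (0.4·0.1888 + 0.75·0.8112) ≈ 0.1104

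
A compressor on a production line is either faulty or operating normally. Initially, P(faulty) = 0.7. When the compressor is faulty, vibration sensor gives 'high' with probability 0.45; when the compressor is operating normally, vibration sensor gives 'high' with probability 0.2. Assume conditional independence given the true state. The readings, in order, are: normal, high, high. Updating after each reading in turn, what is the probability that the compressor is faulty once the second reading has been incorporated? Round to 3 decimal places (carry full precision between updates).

0.783

After 'normal': P(faulty) = 0.55·0.7000 / (0.55·0.7000 + 0.8·0.3000) ≈ 0.6160
After 'high': P(faulty) = 0.45·0.6160 / (0.45·0.6160 + 0.2·0.3840) ≈ 0.7831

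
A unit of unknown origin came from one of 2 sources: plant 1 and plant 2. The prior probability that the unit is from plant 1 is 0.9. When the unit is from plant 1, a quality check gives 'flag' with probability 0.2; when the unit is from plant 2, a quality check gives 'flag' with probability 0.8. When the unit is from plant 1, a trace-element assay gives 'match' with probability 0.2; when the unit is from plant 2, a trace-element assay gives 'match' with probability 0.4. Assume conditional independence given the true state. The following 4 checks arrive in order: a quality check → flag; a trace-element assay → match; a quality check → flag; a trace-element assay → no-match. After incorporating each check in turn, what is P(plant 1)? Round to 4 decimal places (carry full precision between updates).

0.2727

After a quality check='flag': P(plant 1) = 0.2·0.9000 / (0.2·0.9000 + 0.8·0.1000) ≈ 0.6923
After a trace-element assay='match': P(plant 1) = 0.2·0.6923 / (0.2·0.6923 + 0.4·0.3077) ≈ 0.5294
After a quality check='flag': P(plant 1) = 0.2·0.5294 / (0.2·0.5294 + 0.8·0.4706) ≈ 0.2195
After a trace-element assay='no-match': P(plant 1) = 0.8·0.2195 / (0.8·0.2195 + 0.6·0.7805) ≈ 0.2727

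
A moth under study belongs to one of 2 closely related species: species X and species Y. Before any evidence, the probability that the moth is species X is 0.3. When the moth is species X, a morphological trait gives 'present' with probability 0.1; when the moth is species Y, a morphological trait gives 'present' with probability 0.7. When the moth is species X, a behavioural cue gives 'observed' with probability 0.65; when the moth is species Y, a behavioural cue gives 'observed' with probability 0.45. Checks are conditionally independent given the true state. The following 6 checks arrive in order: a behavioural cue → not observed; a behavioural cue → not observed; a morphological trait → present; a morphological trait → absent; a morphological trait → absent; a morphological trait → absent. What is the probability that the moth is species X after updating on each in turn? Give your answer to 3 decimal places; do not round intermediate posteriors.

Apply Bayes' rule sequentially, carrying P(species X) forward.
After a behavioural cue='not observed': P(species X) = 0.35·0.3000 / (0.35·0.3000 + 0.55·0.7000) ≈ 0.2143
After a behavioural cue='not observed': P(species X) = 0.35·0.2143 / (0.35·0.2143 + 0.55·0.7857) ≈ 0.1479
After a morphological trait='present': P(species X) = 0.1·0.1479 / (0.1·0.1479 + 0.7·0.8521) ≈ 0.0242
After a morphological trait='absent': P(species X) = 0.9·0.0242 / (0.9·0.0242 + 0.3·0.9758) ≈ 0.0692
After a morphological trait='absent': P(species X) = 0.9·0.0692 / (0.9·0.0692 + 0.3·0.9308) ≈ 0.1824
After a morphological trait='absent': P(species X) = 0.9·0.1824 / (0.9·0.1824 + 0.3·0.8176) ≈ 0.4010

0.401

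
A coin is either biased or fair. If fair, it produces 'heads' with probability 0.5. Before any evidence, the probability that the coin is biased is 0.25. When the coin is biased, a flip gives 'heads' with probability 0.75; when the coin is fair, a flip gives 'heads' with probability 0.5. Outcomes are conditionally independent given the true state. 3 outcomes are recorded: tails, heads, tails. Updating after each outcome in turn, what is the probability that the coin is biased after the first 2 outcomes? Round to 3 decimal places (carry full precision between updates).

0.200

After 'tails': P(biased) = 0.25·0.2500 / (0.25·0.2500 + 0.5·0.7500) ≈ 0.1429
After 'heads': P(biased) = 0.75·0.1429 / (0.75·0.1429 + 0.5·0.8571) ≈ 0.2000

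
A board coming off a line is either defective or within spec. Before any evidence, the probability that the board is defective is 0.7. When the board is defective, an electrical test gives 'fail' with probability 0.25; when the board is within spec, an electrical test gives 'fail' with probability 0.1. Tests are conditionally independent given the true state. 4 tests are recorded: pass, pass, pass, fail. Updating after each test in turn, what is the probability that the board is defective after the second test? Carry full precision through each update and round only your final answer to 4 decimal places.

After 'pass': P(defective) = 0.75·0.7000 / (0.75·0.7000 + 0.9·0.3000) ≈ 0.6604
After 'pass': P(defective) = 0.75·0.6604 / (0.75·0.6604 + 0.9·0.3396) ≈ 0.6184

0.6184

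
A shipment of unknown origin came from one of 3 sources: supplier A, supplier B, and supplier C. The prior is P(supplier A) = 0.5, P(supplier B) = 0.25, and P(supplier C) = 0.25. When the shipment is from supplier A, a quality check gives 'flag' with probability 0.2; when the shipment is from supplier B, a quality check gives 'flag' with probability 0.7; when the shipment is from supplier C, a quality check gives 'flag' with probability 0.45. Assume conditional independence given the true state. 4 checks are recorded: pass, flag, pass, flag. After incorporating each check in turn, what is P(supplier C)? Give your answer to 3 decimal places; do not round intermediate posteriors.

0.391

Apply Bayes' rule sequentially, carrying P(supplier C) forward.
After 'pass': normaliser = 0.8·0.5000 + 0.3·0.2500 + 0.55·0.2500; P(supplier A) ≈ 0.6531, P(supplier B) ≈ 0.1224, P(supplier C) ≈ 0.2245
After 'flag': normaliser = 0.2·0.6531 + 0.7·0.1224 + 0.45·0.2245; P(supplier A) ≈ 0.4116, P(supplier B) ≈ 0.2701, P(supplier C) ≈ 0.3183
After 'pass': normaliser = 0.8·0.4116 + 0.3·0.2701 + 0.55·0.3183; P(supplier A) ≈ 0.5625, P(supplier B) ≈ 0.1384, P(supplier C) ≈ 0.2991
After 'flag': normaliser = 0.2·0.5625 + 0.7·0.1384 + 0.45·0.2991; P(supplier A) ≈ 0.3270, P(supplier B) ≈ 0.2817, P(supplier C) ≈ 0.3913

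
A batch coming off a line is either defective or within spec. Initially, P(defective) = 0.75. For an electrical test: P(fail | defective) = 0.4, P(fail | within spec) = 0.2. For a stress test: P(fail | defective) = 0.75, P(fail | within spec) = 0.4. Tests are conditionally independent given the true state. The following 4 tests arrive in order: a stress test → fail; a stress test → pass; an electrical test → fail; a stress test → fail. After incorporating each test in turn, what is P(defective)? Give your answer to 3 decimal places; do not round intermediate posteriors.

After a stress test='fail': P(defective) = 0.75·0.7500 / (0.75·0.7500 + 0.4·0.2500) ≈ 0.8491
After a stress test='pass': P(defective) = 0.25·0.8491 / (0.25·0.8491 + 0.6·0.1509) ≈ 0.7009
After an electrical test='fail': P(defective) = 0.4·0.7009 / (0.4·0.7009 + 0.2·0.2991) ≈ 0.8242
After a stress test='fail': P(defective) = 0.75·0.8242 / (0.75·0.8242 + 0.4·0.1758) ≈ 0.8978

0.898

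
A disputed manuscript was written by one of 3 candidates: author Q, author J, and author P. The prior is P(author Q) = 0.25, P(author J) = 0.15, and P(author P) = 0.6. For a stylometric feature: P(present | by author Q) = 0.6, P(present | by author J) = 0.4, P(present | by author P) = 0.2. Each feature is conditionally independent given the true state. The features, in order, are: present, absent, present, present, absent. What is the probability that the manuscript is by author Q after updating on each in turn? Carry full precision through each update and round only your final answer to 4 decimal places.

0.5696

After 'present': normaliser = 0.6·0.2500 + 0.4·0.1500 + 0.2·0.6000; P(author Q) ≈ 0.4545, P(author J) ≈ 0.1818, P(author P) ≈ 0.3636
After 'absent': normaliser = 0.4·0.4545 + 0.6·0.1818 + 0.8·0.3636; P(author Q) ≈ 0.3125, P(author J) ≈ 0.1875, P(author P) ≈ 0.5000
After 'present': normaliser = 0.6·0.3125 + 0.4·0.1875 + 0.2·0.5000; P(author Q) ≈ 0.5172, P(author J) ≈ 0.2069, P(author P) ≈ 0.2759
After 'present': normaliser = 0.6·0.5172 + 0.4·0.2069 + 0.2·0.2759; P(author Q) ≈ 0.6923, P(author J) ≈ 0.1846, P(author P) ≈ 0.1231
After 'absent': normaliser = 0.4·0.6923 + 0.6·0.1846 + 0.8·0.1231; P(author Q) ≈ 0.5696, P(author J) ≈ 0.2278, P(author P) ≈ 0.2025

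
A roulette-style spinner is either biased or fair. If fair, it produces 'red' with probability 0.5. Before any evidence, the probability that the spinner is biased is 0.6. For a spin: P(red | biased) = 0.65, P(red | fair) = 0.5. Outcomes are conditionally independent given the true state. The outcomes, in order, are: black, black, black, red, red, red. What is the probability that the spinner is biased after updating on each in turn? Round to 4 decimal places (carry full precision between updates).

After 'black': P(biased) = 0.35·0.6000 / (0.35·0.6000 + 0.5·0.4000) ≈ 0.5122
After 'black': P(biased) = 0.35·0.5122 / (0.35·0.5122 + 0.5·0.4878) ≈ 0.4236
After 'black': P(biased) = 0.35·0.4236 / (0.35·0.4236 + 0.5·0.5764) ≈ 0.3397
After 'red': P(biased) = 0.65·0.3397 / (0.65·0.3397 + 0.5·0.6603) ≈ 0.4008
After 'red': P(biased) = 0.65·0.4008 / (0.65·0.4008 + 0.5·0.5992) ≈ 0.4651
After 'red': P(biased) = 0.65·0.4651 / (0.65·0.4651 + 0.5·0.5349) ≈ 0.5306

0.5306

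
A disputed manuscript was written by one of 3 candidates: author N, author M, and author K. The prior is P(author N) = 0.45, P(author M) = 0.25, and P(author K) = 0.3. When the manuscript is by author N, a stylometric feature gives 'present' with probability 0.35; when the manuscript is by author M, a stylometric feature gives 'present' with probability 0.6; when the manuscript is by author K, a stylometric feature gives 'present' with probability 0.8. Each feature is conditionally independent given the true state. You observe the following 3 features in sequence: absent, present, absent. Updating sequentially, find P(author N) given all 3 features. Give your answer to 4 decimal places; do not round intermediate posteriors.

After 'absent': normaliser = 0.65·0.4500 + 0.4·0.2500 + 0.2·0.3000; P(author N) ≈ 0.6464, P(author M) ≈ 0.2210, P(author K) ≈ 0.1326
After 'present': normaliser = 0.35·0.6464 + 0.6·0.2210 + 0.8·0.1326; P(author N) ≈ 0.4866, P(author M) ≈ 0.2852, P(author K) ≈ 0.2282
After 'absent': normaliser = 0.65·0.4866 + 0.4·0.2852 + 0.2·0.2282; P(author N) ≈ 0.6645, P(author M) ≈ 0.2397, P(author K) ≈ 0.0959

0.6645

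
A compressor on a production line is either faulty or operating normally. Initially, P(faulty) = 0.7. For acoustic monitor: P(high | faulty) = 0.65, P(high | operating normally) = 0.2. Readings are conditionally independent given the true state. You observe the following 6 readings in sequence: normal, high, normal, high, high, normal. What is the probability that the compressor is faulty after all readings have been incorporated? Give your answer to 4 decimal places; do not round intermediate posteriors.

After 'normal': P(faulty) = 0.35·0.7000 / (0.35·0.7000 + 0.8·0.3000) ≈ 0.5052
After 'high': P(faulty) = 0.65·0.5052 / (0.65·0.5052 + 0.2·0.4948) ≈ 0.7684
After 'normal': P(faulty) = 0.35·0.7684 / (0.35·0.7684 + 0.8·0.2316) ≈ 0.5921
After 'high': P(faulty) = 0.65·0.5921 / (0.65·0.5921 + 0.2·0.4079) ≈ 0.8251
After 'high': P(faulty) = 0.65·0.8251 / (0.65·0.8251 + 0.2·0.1749) ≈ 0.9388
After 'normal': P(faulty) = 0.35·0.9388 / (0.35·0.9388 + 0.8·0.0612) ≈ 0.8703

0.8703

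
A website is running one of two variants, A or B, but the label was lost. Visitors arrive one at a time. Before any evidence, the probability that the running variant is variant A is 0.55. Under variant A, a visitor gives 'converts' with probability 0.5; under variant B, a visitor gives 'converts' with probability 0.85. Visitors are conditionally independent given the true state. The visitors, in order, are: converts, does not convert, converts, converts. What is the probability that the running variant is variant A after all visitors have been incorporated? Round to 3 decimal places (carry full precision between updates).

After 'converts': P(A) = 0.5·0.5500 / (0.5·0.5500 + 0.85·0.4500) ≈ 0.4183
After 'does not convert': P(A) = 0.5·0.4183 / (0.5·0.4183 + 0.15·0.5817) ≈ 0.7056
After 'converts': P(A) = 0.5·0.7056 / (0.5·0.7056 + 0.85·0.2944) ≈ 0.5850
After 'converts': P(A) = 0.5·0.5850 / (0.5·0.5850 + 0.85·0.4150) ≈ 0.4533

0.453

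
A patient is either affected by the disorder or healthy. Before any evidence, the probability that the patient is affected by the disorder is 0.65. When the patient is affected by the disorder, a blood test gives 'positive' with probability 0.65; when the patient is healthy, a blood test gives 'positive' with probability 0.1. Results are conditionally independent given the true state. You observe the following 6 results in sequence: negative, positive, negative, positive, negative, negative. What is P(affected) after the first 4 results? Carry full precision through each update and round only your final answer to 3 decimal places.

0.922

After 'negative': P(affected) = 0.35·0.6500 / (0.35·0.6500 + 0.9·0.3500) ≈ 0.4194
After 'positive': P(affected) = 0.65·0.4194 / (0.65·0.4194 + 0.1·0.5806) ≈ 0.8244
After 'negative': P(affected) = 0.35·0.8244 / (0.35·0.8244 + 0.9·0.1756) ≈ 0.6461
After 'positive': P(affected) = 0.65·0.6461 / (0.65·0.6461 + 0.1·0.3539) ≈ 0.9223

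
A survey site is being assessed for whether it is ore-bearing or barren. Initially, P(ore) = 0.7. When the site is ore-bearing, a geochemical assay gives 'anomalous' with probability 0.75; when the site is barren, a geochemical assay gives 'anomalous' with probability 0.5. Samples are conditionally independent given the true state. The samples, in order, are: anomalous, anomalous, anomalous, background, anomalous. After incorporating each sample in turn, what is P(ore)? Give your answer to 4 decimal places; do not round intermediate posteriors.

After 'anomalous': P(ore) = 0.75·0.7000 / (0.75·0.7000 + 0.5·0.3000) ≈ 0.7778
After 'anomalous': P(ore) = 0.75·0.7778 / (0.75·0.7778 + 0.5·0.2222) ≈ 0.8400
After 'anomalous': P(ore) = 0.75·0.8400 / (0.75·0.8400 + 0.5·0.1600) ≈ 0.8873
After 'background': P(ore) = 0.25·0.8873 / (0.25·0.8873 + 0.5·0.1127) ≈ 0.7975
After 'anomalous': P(ore) = 0.75·0.7975 / (0.75·0.7975 + 0.5·0.2025) ≈ 0.8552

0.8552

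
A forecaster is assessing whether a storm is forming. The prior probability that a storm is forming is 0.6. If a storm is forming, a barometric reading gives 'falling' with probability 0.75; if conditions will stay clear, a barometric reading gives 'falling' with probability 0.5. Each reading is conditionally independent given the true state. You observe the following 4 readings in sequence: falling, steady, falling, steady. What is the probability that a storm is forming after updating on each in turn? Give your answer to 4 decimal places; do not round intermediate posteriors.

After 'falling': P(storm) = 0.75·0.6000 / (0.75·0.6000 + 0.5·0.4000) ≈ 0.6923
After 'steady': P(storm) = 0.25·0.6923 / (0.25·0.6923 + 0.5·0.3077) ≈ 0.5294
After 'falling': P(storm) = 0.75·0.5294 / (0.75·0.5294 + 0.5·0.4706) ≈ 0.6279
After 'steady': P(storm) = 0.25·0.6279 / (0.25·0.6279 + 0.5·0.3721) ≈ 0.4576

0.4576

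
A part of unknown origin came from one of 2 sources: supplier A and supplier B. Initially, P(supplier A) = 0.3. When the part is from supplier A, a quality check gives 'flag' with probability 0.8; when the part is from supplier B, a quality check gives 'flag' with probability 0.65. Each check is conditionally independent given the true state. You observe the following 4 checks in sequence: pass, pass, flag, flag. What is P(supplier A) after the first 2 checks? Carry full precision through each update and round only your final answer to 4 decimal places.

After 'pass': P(supplier A) = 0.2·0.3000 / (0.2·0.3000 + 0.35·0.7000) ≈ 0.1967
After 'pass': P(supplier A) = 0.2·0.1967 / (0.2·0.1967 + 0.35·0.8033) ≈ 0.1228

0.1228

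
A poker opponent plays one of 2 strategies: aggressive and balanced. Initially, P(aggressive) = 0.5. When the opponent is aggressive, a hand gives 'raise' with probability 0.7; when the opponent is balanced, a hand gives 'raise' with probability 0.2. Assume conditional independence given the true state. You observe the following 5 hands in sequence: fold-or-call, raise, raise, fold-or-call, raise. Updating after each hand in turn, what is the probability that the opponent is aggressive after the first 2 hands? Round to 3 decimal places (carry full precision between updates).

After 'fold-or-call': P(aggressive) = 0.3·0.5000 / (0.3·0.5000 + 0.8·0.5000) ≈ 0.2727
After 'raise': P(aggressive) = 0.7·0.2727 / (0.7·0.2727 + 0.2·0.7273) ≈ 0.5676

0.568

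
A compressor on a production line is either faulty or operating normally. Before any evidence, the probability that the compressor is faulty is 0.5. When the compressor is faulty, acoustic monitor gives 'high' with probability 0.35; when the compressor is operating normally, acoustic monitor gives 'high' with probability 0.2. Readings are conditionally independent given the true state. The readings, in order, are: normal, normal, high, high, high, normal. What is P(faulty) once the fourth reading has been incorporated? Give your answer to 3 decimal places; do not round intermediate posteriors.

0.669

After 'normal': P(faulty) = 0.65·0.5000 / (0.65·0.5000 + 0.8·0.5000) ≈ 0.4483
After 'normal': P(faulty) = 0.65·0.4483 / (0.65·0.4483 + 0.8·0.5517) ≈ 0.3976
After 'high': P(faulty) = 0.35·0.3976 / (0.35·0.3976 + 0.2·0.6024) ≈ 0.5360
After 'high': P(faulty) = 0.35·0.5360 / (0.35·0.5360 + 0.2·0.4640) ≈ 0.6691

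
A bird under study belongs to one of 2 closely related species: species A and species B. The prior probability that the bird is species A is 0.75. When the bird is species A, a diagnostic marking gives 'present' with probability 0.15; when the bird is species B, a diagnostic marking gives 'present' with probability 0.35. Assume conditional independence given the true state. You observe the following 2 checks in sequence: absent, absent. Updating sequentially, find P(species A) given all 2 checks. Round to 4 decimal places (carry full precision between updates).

Each posterior becomes the prior for the next update.
After 'absent': P(species A) = 0.85·0.7500 / (0.85·0.7500 + 0.65·0.2500) ≈ 0.7969
After 'absent': P(species A) = 0.85·0.7969 / (0.85·0.7969 + 0.65·0.2031) ≈ 0.8369

0.8369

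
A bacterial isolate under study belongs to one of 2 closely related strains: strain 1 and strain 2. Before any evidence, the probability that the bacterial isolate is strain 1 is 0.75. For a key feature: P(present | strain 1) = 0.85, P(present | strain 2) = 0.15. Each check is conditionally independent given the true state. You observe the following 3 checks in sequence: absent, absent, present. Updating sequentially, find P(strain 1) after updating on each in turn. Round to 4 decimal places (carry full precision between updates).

0.3462

After 'absent': P(strain 1) = 0.15·0.7500 / (0.15·0.7500 + 0.85·0.2500) ≈ 0.3462
After 'absent': P(strain 1) = 0.15·0.3462 / (0.15·0.3462 + 0.85·0.6538) ≈ 0.0854
After 'present': P(strain 1) = 0.85·0.0854 / (0.85·0.0854 + 0.15·0.9146) ≈ 0.3462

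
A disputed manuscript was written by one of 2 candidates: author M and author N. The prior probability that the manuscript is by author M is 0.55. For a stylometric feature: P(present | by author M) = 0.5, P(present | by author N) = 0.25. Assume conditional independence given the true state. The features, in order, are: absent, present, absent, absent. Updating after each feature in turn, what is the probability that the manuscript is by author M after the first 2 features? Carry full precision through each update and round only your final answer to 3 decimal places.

0.620

After 'absent': P(author M) = 0.5·0.5500 / (0.5·0.5500 + 0.75·0.4500) ≈ 0.4490
After 'present': P(author M) = 0.5·0.4490 / (0.5·0.4490 + 0.25·0.5510) ≈ 0.6197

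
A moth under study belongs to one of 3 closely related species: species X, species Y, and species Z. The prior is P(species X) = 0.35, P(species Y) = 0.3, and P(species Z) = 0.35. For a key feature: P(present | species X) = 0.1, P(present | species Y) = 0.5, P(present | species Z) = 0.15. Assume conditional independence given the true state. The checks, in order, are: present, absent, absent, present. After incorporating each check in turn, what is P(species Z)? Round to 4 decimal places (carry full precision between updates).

0.2086

After 'present': normaliser = 0.1·0.3500 + 0.5·0.3000 + 0.15·0.3500; P(species X) ≈ 0.1474, P(species Y) ≈ 0.6316, P(species Z) ≈ 0.2211
After 'absent': normaliser = 0.9·0.1474 + 0.5·0.6316 + 0.85·0.2211; P(species X) ≈ 0.2084, P(species Y) ≈ 0.4963, P(species Z) ≈ 0.2953
After 'absent': normaliser = 0.9·0.2084 + 0.5·0.4963 + 0.85·0.2953; P(species X) ≈ 0.2732, P(species Y) ≈ 0.3613, P(species Z) ≈ 0.3655
After 'present': normaliser = 0.1·0.2732 + 0.5·0.3613 + 0.15·0.3655; P(species X) ≈ 0.1039, P(species Y) ≈ 0.6875, P(species Z) ≈ 0.2086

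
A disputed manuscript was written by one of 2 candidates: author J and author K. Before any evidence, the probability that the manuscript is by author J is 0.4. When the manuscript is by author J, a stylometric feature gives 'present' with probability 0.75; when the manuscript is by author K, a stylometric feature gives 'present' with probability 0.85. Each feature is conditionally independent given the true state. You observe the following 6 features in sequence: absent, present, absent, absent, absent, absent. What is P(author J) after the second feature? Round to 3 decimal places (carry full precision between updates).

Each posterior becomes the prior for the next update.
After 'absent': P(author J) = 0.25·0.4000 / (0.25·0.4000 + 0.15·0.6000) ≈ 0.5263
After 'present': P(author J) = 0.75·0.5263 / (0.75·0.5263 + 0.85·0.4737) ≈ 0.4950

0.495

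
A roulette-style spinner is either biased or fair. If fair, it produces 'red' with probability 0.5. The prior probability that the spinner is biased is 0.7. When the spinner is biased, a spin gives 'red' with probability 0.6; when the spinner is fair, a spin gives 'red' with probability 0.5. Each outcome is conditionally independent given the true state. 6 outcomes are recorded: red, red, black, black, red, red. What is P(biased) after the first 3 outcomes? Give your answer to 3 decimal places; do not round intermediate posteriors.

After 'red': P(biased) = 0.6·0.7000 / (0.6·0.7000 + 0.5·0.3000) ≈ 0.7368
After 'red': P(biased) = 0.6·0.7368 / (0.6·0.7368 + 0.5·0.2632) ≈ 0.7706
After 'black': P(biased) = 0.4·0.7706 / (0.4·0.7706 + 0.5·0.2294) ≈ 0.7289

0.729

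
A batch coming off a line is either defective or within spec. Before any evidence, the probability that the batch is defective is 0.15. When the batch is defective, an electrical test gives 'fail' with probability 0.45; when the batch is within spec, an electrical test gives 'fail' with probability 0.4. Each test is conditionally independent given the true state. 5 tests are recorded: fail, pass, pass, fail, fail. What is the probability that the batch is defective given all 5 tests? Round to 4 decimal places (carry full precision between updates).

Apply Bayes' rule sequentially, carrying P(defective) forward.
After 'fail': P(defective) = 0.45·0.1500 / (0.45·0.1500 + 0.4·0.8500) ≈ 0.1656
After 'pass': P(defective) = 0.55·0.1656 / (0.55·0.1656 + 0.6·0.8344) ≈ 0.1540
After 'pass': P(defective) = 0.55·0.1540 / (0.55·0.1540 + 0.6·0.8460) ≈ 0.1430
After 'fail': P(defective) = 0.45·0.1430 / (0.45·0.1430 + 0.4·0.8570) ≈ 0.1580
After 'fail': P(defective) = 0.45·0.1580 / (0.45·0.1580 + 0.4·0.8420) ≈ 0.1743

0.1743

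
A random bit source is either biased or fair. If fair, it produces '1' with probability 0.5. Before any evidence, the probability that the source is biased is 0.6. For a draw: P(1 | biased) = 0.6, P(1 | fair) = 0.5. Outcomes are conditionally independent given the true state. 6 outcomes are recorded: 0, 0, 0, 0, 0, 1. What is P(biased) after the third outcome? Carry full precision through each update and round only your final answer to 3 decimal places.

After '0': P(biased) = 0.4·0.6000 / (0.4·0.6000 + 0.5·0.4000) ≈ 0.5455
After '0': P(biased) = 0.4·0.5455 / (0.4·0.5455 + 0.5·0.4545) ≈ 0.4898
After '0': P(biased) = 0.4·0.4898 / (0.4·0.4898 + 0.5·0.5102) ≈ 0.4344

0.434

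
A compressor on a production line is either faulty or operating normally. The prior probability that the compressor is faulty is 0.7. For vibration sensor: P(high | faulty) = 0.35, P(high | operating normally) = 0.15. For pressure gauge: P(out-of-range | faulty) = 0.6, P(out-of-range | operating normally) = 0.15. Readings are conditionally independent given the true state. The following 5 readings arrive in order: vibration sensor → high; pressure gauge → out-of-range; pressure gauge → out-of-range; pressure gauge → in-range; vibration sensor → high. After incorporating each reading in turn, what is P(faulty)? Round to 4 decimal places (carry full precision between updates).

After vibration sensor='high': P(faulty) = 0.35·0.7000 / (0.35·0.7000 + 0.15·0.3000) ≈ 0.8448
After pressure gauge='out-of-range': P(faulty) = 0.6·0.8448 / (0.6·0.8448 + 0.15·0.1552) ≈ 0.9561
After pressure gauge='out-of-range': P(faulty) = 0.6·0.9561 / (0.6·0.9561 + 0.15·0.0439) ≈ 0.9887
After pressure gauge='in-range': P(faulty) = 0.4·0.9887 / (0.4·0.9887 + 0.85·0.0113) ≈ 0.9762
After vibration sensor='high': P(faulty) = 0.35·0.9762 / (0.35·0.9762 + 0.15·0.0238) ≈ 0.9897

0.9897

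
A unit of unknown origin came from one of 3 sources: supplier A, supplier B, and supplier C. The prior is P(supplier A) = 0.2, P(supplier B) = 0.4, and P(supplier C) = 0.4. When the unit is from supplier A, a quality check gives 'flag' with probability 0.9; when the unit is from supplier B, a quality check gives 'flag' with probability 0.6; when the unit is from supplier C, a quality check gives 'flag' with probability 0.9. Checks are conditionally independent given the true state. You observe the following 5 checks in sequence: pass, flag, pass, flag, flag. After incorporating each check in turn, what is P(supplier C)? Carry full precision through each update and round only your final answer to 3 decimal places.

0.160

After 'pass': normaliser = 0.1·0.2000 + 0.4·0.4000 + 0.1·0.4000; P(supplier A) ≈ 0.0909, P(supplier B) ≈ 0.7273, P(supplier C) ≈ 0.1818
After 'flag': normaliser = 0.9·0.0909 + 0.6·0.7273 + 0.9·0.1818; P(supplier A) ≈ 0.1200, P(supplier B) ≈ 0.6400, P(supplier C) ≈ 0.2400
After 'pass': normaliser = 0.1·0.1200 + 0.4·0.6400 + 0.1·0.2400; P(supplier A) ≈ 0.0411, P(supplier B) ≈ 0.8767, P(supplier C) ≈ 0.0822
After 'flag': normaliser = 0.9·0.0411 + 0.6·0.8767 + 0.9·0.0822; P(supplier A) ≈ 0.0581, P(supplier B) ≈ 0.8258, P(supplier C) ≈ 0.1161
After 'flag': normaliser = 0.9·0.0581 + 0.6·0.8258 + 0.9·0.1161; P(supplier A) ≈ 0.0801, P(supplier B) ≈ 0.7596, P(supplier C) ≈ 0.1602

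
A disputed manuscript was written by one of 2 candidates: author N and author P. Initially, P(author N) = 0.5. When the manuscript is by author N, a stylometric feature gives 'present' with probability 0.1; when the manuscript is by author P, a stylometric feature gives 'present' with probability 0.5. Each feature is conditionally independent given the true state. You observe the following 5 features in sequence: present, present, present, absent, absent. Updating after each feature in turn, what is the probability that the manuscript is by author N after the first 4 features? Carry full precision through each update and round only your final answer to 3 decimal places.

0.014

After 'present': P(author N) = 0.1·0.5000 / (0.1·0.5000 + 0.5·0.5000) ≈ 0.1667
After 'present': P(author N) = 0.1·0.1667 / (0.1·0.1667 + 0.5·0.8333) ≈ 0.0385
After 'present': P(author N) = 0.1·0.0385 / (0.1·0.0385 + 0.5·0.9615) ≈ 0.0079
After 'absent': P(author N) = 0.9·0.0079 / (0.9·0.0079 + 0.5·0.9921) ≈ 0.0142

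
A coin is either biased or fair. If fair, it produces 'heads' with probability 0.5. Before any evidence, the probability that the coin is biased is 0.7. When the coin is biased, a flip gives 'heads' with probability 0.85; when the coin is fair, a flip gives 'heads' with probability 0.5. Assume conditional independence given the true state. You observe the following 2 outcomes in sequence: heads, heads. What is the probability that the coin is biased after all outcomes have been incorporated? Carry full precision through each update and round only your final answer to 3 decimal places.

Apply Bayes' rule sequentially, carrying P(biased) forward.
After 'heads': P(biased) = 0.85·0.7000 / (0.85·0.7000 + 0.5·0.3000) ≈ 0.7987
After 'heads': P(biased) = 0.85·0.7987 / (0.85·0.7987 + 0.5·0.2013) ≈ 0.8709

0.871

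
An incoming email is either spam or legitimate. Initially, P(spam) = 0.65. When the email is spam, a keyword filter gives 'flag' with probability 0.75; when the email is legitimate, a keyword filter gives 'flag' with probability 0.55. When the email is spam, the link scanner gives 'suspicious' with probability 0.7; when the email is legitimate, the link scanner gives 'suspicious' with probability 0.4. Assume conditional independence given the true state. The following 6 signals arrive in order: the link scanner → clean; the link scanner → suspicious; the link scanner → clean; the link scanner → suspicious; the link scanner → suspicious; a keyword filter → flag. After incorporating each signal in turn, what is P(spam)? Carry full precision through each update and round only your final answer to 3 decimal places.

After the link scanner='clean': P(spam) = 0.3·0.6500 / (0.3·0.6500 + 0.6·0.3500) ≈ 0.4815
After the link scanner='suspicious': P(spam) = 0.7·0.4815 / (0.7·0.4815 + 0.4·0.5185) ≈ 0.6190
After the link scanner='clean': P(spam) = 0.3·0.6190 / (0.3·0.6190 + 0.6·0.3810) ≈ 0.4483
After the link scanner='suspicious': P(spam) = 0.7·0.4483 / (0.7·0.4483 + 0.4·0.5517) ≈ 0.5871
After the link scanner='suspicious': P(spam) = 0.7·0.5871 / (0.7·0.5871 + 0.4·0.4129) ≈ 0.7133
After a keyword filter='flag': P(spam) = 0.75·0.7133 / (0.75·0.7133 + 0.55·0.2867) ≈ 0.7724

0.772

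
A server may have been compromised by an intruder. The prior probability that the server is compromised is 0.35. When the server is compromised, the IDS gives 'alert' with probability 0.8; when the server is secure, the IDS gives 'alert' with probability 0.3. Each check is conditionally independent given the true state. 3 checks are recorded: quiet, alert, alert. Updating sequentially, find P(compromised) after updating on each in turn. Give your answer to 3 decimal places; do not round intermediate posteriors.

0.522

After 'quiet': P(compromised) = 0.2·0.3500 / (0.2·0.3500 + 0.7·0.6500) ≈ 0.1333
After 'alert': P(compromised) = 0.8·0.1333 / (0.8·0.1333 + 0.3·0.8667) ≈ 0.2909
After 'alert': P(compromised) = 0.8·0.2909 / (0.8·0.2909 + 0.3·0.7091) ≈ 0.5224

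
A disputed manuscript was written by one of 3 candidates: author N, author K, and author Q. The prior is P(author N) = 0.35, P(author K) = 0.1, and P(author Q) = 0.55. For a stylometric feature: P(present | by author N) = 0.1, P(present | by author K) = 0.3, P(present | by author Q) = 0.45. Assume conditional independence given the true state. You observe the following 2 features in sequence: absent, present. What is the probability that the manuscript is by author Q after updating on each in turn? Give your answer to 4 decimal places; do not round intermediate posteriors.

0.7217

After 'absent': normaliser = 0.9·0.3500 + 0.7·0.1000 + 0.55·0.5500; P(author N) ≈ 0.4582, P(author K) ≈ 0.1018, P(author Q) ≈ 0.4400
After 'present': normaliser = 0.1·0.4582 + 0.3·0.1018 + 0.45·0.4400; P(author N) ≈ 0.1670, P(author K) ≈ 0.1113, P(author Q) ≈ 0.7217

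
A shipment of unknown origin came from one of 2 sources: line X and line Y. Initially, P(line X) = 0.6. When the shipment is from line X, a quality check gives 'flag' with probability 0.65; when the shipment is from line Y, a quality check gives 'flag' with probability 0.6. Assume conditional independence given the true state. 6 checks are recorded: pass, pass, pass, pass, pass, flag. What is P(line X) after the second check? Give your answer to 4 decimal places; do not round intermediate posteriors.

0.5345

After 'pass': P(line X) = 0.35·0.6000 / (0.35·0.6000 + 0.4·0.4000) ≈ 0.5676
After 'pass': P(line X) = 0.35·0.5676 / (0.35·0.5676 + 0.4·0.4324) ≈ 0.5345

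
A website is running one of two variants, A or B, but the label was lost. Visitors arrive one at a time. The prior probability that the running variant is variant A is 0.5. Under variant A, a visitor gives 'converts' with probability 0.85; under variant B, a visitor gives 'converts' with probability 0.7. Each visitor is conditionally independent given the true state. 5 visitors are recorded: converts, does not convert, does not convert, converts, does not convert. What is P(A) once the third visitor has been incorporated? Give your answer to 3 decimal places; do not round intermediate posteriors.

0.233

After 'converts': P(A) = 0.85·0.5000 / (0.85·0.5000 + 0.7·0.5000) ≈ 0.5484
After 'does not convert': P(A) = 0.15·0.5484 / (0.15·0.5484 + 0.3·0.4516) ≈ 0.3778
After 'does not convert': P(A) = 0.15·0.3778 / (0.15·0.3778 + 0.3·0.6222) ≈ 0.2329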